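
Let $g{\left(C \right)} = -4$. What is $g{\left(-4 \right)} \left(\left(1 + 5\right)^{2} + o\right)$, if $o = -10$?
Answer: $-104$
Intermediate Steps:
$g{\left(-4 \right)} \left(\left(1 + 5\right)^{2} + o\right) = - 4 \left(\left(1 + 5\right)^{2} - 10\right) = - 4 \left(6^{2} - 10\right) = - 4 \left(36 - 10\right) = \left(-4\right) 26 = -104$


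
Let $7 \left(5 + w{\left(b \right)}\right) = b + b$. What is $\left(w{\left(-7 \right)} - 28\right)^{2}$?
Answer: $1225$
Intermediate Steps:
$w{\left(b \right)} = -5 + \frac{2 b}{7}$ ($w{\left(b \right)} = -5 + \frac{b + b}{7} = -5 + \frac{2 b}{7}$)
$\left(w{\left(-7 \right)} - 28\right)^{2} = \left(\left(-5 + \frac{2}{7} \left(-7\right)\right) - 28\right)^{2} = \left(\left(-5 - 2\right) - 28\right)^{2} = \left(-7 - 28\right)^{2} = \left(-35\right)^{2} = 1225$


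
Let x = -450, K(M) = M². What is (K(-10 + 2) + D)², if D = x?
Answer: 148996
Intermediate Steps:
D = -450
(K(-10 + 2) + D)² = ((-10 + 2)² - 450)² = ((-8)² - 450)² = (64 - 450)² = (-386)² = 148996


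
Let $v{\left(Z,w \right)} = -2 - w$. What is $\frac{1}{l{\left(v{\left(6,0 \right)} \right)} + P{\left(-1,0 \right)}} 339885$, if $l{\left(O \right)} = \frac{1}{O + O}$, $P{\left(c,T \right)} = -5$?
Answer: $-64740$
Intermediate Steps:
$l{\left(O \right)} = \frac{1}{2 O}$
$\frac{1}{l{\left(v{\left(6,0 \right)} \right)} + P{\left(-1,0 \right)}} 339885 = \frac{1}{\frac{1}{2 \left(-2 - 0\right)} - 5} \cdot 339885 = \frac{1}{\frac{1}{2 \left(-2 + 0\right)} - 5} \cdot 339885 = \frac{1}{\frac{1}{2 \left(-2\right)} - 5} \cdot 339885 = \frac{1}{\frac{1}{2} \left(- \frac{1}{2}\right) - 5} \cdot 339885 = \frac{1}{- \frac{1}{4} - 5} \cdot 339885 = \frac{1}{- \frac{21}{4}} \cdot 339885 = \left(- \frac{4}{21}\right) 339885 = -64740$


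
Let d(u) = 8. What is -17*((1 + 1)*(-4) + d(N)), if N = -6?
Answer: 0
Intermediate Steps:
-17*((1 + 1)*(-4) + d(N)) = -17*((1 + 1)*(-4) + 8) = -17*(2*(-4) + 8) = -17*(-8 + 8) = -17*0 = 0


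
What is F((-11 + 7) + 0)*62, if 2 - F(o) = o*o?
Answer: -868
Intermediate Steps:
F(o) = 2 - o**2 (F(o) = 2 - o*o = 2 - o**2)
F((-11 + 7) + 0)*62 = (2 - ((-11 + 7) + 0)**2)*62 = (2 - (-4 + 0)**2)*62 = (2 - 1*(-4)**2)*62 = (2 - 1*16)*62 = (2 - 16)*62 = -14*62 = -868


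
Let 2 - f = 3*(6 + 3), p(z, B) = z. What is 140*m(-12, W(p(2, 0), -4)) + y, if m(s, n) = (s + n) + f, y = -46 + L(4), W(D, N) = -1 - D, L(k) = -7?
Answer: -5653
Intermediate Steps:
y = -53 (y = -46 - 7 = -53)
f = -25 (f = 2 - 3*(6 + 3) = 2 - 3*9 = 2 - 1*27 = 2 - 27 = -25)
m(s, n) = -25 + n + s (m(s, n) = (s + n) - 25 = (n + s) - 25 = -25 + n + s)
140*m(-12, W(p(2, 0), -4)) + y = 140*(-25 + (-1 - 1*2) - 12) - 53 = 140*(-25 + (-1 - 2) - 12) - 53 = 140*(-25 - 3 - 12) - 53 = 140*(-40) - 53 = -5600 - 53 = -5653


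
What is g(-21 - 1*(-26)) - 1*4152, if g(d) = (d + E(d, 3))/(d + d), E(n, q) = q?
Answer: -20756/5 ≈ -4151.2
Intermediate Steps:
g(d) = (3 + d)/(2*d) (g(d) = (d + 3)/(d + d) = (3 + d)/((2*d)) = (3 + d)*(1/(2*d)) = (3 + d)/(2*d))
g(-21 - 1*(-26)) - 1*4152 = (3 + (-21 - 1*(-26)))/(2*(-21 - 1*(-26))) - 1*4152 = (3 + (-21 + 26))/(2*(-21 + 26)) - 4152 = (½)*(3 + 5)/5 - 4152 = (½)*(⅕)*8 - 4152 = ⅘ - 4152 = -20756/5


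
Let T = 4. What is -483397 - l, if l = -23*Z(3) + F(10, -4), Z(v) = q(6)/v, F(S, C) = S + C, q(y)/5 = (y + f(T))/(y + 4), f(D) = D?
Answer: -1450094/3 ≈ -4.8336e+5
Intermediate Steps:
q(y) = 5 (q(y) = 5*((y + 4)/(y + 4)) = 5*((4 + y)/(4 + y)) = 5*1 = 5)
F(S, C) = C + S
Z(v) = 5/v
l = -97/3 (l = -115/3 + (-4 + 10) = -115/3 + 6 = -97/3 ≈ -32.333)
-483397 - l = -483397 - 1*(-97/3) = -483397 + 97/3 = -1450094/3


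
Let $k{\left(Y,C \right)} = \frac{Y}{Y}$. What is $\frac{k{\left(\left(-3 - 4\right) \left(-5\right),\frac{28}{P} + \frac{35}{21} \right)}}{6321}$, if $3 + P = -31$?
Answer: $\frac{1}{6321} \approx 0.0001582$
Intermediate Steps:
$P = -34$ ($P = -3 - 31 = -34$)
$k{\left(Y,C \right)} = 1$
$\frac{k{\left(\left(-3 - 4\right) \left(-5\right),\frac{28}{P} + \frac{35}{21} \right)}}{6321} = 1 \cdot \frac{1}{6321} = \frac{1}{6321}$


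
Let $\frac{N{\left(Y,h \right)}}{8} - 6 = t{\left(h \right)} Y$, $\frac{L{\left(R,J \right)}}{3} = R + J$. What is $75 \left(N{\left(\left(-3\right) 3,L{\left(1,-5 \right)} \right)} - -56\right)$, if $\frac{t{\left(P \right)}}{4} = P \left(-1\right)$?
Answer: $-251400$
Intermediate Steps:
$t{\left(P \right)} = - 4 P$ ($t{\left(P \right)} = 4 P \left(-1\right) = 4 \left(- P\right) = - 4 P$)
$L{\left(R,J \right)} = 3 J + 3 R$ ($L{\left(R,J \right)} = 3 \left(R + J\right) = 3 \left(J + R\right) = 3 J + 3 R$)
$N{\left(Y,h \right)} = 48 - 32 Y h$ ($N{\left(Y,h \right)} = 48 + 8 - 4 h Y = 48 + 8 \left(- 4 Y h\right) = 48 - 32 Y h$)
$75 \left(N{\left(\left(-3\right) 3,L{\left(1,-5 \right)} \right)} - -56\right) = 75 \left(\left(48 - 32 \left(\left(-3\right) 3\right) \left(3 \left(-5\right) + 3 \cdot 1\right)\right) - -56\right) = 75 \left(\left(48 - - 288 \left(-15 + 3\right)\right) + 56\right) = 75 \left(\left(48 - \left(-288\right) \left(-12\right)\right) + 56\right) = 75 \left(\left(48 - 3456\right) + 56\right) = 75 \left(-3408 + 56\right) = 75 \left(-3352\right) = -251400$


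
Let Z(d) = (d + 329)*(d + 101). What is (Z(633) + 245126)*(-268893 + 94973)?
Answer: -165438617280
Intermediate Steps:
Z(d) = (101 + d)*(329 + d) (Z(d) = (329 + d)*(101 + d) = (101 + d)*(329 + d))
(Z(633) + 245126)*(-268893 + 94973) = ((33229 + 633² + 430*633) + 245126)*(-268893 + 94973) = ((33229 + 400689 + 272190) + 245126)*(-173920) = (706108 + 245126)*(-173920) = 951234*(-173920) = -165438617280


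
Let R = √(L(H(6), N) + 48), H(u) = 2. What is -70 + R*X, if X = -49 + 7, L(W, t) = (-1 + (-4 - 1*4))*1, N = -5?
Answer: -70 - 42*√39 ≈ -332.29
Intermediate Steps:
L(W, t) = -9 (L(W, t) = (-1 + (-4 - 4))*1 = (-1 - 8)*1 = -9*1 = -9)
R = √39 (R = √(-9 + 48) = √39 ≈ 6.2450)
X = -42
-70 + R*X = -70 + √39*(-42) = -70 - 42*√39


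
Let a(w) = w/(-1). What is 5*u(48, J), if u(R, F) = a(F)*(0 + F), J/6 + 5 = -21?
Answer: -121680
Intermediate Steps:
a(w) = -w (a(w) = w*(-1) = -w)
J = -156 (J = -30 + 6*(-21) = -30 - 126 = -156)
u(R, F) = -F² (u(R, F) = (-F)*(0 + F) = (-F)*F = -F²)
5*u(48, J) = 5*(-1*(-156)²) = 5*(-1*24336) = 5*(-24336) = -121680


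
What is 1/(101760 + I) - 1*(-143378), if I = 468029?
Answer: 81695207243/569789 ≈ 1.4338e+5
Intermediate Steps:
1/(101760 + I) - 1*(-143378) = 1/(101760 + 468029) - 1*(-143378) = 1/569789 + 143378 = 81695207243/569789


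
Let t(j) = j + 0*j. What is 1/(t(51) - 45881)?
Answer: -1/45830 ≈ -2.1820e-5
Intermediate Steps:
t(j) = j (t(j) = j + 0 = j)
1/(t(51) - 45881) = 1/(51 - 45881) = 1/(-45830) = -1/45830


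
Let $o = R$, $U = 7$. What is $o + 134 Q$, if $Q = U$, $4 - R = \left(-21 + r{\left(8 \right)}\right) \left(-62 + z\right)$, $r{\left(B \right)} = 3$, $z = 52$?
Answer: $762$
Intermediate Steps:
$R = -176$ ($R = 4 - \left(-21 + 3\right) \left(-62 + 52\right) = 4 - \left(-18\right) \left(-10\right) = 4 - 180 = -176$)
$o = -176$
$Q = 7$
$o + 134 Q = -176 + 134 \cdot 7 = -176 + 938 = 762$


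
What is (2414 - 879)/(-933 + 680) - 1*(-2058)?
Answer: 519139/253 ≈ 2051.9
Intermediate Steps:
(2414 - 879)/(-933 + 680) - 1*(-2058) = 1535/(-253) + 2058 = 1535*(-1/253) + 2058 = -1535/253 + 2058 = 519139/253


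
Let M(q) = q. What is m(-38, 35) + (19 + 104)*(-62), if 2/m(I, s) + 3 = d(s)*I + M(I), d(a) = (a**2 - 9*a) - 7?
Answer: -261991232/34355 ≈ -7626.0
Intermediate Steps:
d(a) = -7 + a**2 - 9*a
m(I, s) = 2/(-3 + I + I*(-7 + s**2 - 9*s)) (m(I, s) = 2/(-3 + ((-7 + s**2 - 9*s)*I + I)) = 2/(-3 + (I*(-7 + s**2 - 9*s) + I)) = 2/(-3 + (I + I*(-7 + s**2 - 9*s))) = 2/(-3 + I + I*(-7 + s**2 - 9*s)))
m(-38, 35) + (19 + 104)*(-62) = -2/(3 - 1*(-38) - 38*(7 - 1*35**2 + 9*35)) + (19 + 104)*(-62) = -2/(3 + 38 - 38*(7 - 1*1225 + 315)) + 123*(-62) = -2/(3 + 38 - 38*(7 - 1225 + 315)) - 7626 = -2/(3 + 38 - 38*(-903)) - 7626 = -2/(3 + 38 + 34314) - 7626 = -2/34355 - 7626 = -261991232/34355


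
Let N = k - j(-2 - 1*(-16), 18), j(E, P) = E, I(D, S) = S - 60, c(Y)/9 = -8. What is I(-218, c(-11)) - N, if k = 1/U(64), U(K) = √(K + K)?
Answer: -118 - √2/16 ≈ -118.09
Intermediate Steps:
c(Y) = -72 (c(Y) = 9*(-8) = -72)
I(D, S) = -60 + S
U(K) = √2*√K (U(K) = √(2*K) = √2*√K)
k = √2/16 (k = 1/(√2*√64) = 1/(√2*8) = 1/(8*√2) = √2/16 ≈ 0.088388)
N = -14 + √2/16 (N = √2/16 - (-2 - 1*(-16)) = √2/16 - (-2 + 16) = √2/16 - 1*14 = √2/16 - 14 = -14 + √2/16 ≈ -13.912)
I(-218, c(-11)) - N = (-60 - 72) - (-14 + √2/16) = -132 + (14 - √2/16) = -118 - √2/16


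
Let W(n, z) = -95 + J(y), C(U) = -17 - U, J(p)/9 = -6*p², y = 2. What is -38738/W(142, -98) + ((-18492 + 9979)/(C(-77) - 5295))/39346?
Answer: 7979112944323/64058632410 ≈ 124.56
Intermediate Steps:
J(p) = -54*p² (J(p) = 9*(-6*p²) = -54*p²)
W(n, z) = -311 (W(n, z) = -95 - 54*2² = -95 - 54*4 = -95 - 216 = -311)
-38738/W(142, -98) + ((-18492 + 9979)/(C(-77) - 5295))/39346 = -38738/(-311) + ((-18492 + 9979)/((-17 - 1*(-77)) - 5295))/39346 = -38738*(-1/311) - 8513/((-17 + 77) - 5295)*(1/39346) = 38738/311 - 8513/(60 - 5295)*(1/39346) = 38738/311 - 8513/(-5235)*(1/39346) = 38738/311 - 8513*(-1/5235)*(1/39346) = 38738/311 + (8513/5235)*(1/39346) = 38738/311 + 8513/205976310 = 7979112944323/64058632410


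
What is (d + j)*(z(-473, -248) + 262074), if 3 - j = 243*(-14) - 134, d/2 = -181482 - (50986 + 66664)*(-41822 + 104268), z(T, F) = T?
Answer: -3843939777563225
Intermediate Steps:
d = -14693906764 (d = 2*(-181482 - (50986 + 66664)*(-41822 + 104268)) = 2*(-181482 - 117650*62446) = 2*(-181482 - 1*7346771900) = 2*(-181482 - 7346771900) = 2*(-7346953382) = -14693906764)
j = 3539 (j = 3 - (243*(-14) - 134) = 3 - (-3402 - 134) = 3 - 1*(-3536) = 3 + 3536 = 3539)
(d + j)*(z(-473, -248) + 262074) = (-14693906764 + 3539)*(-473 + 262074) = -14693903225*261601 = -3843939777563225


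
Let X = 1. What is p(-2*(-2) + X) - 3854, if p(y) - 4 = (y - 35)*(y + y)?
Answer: -4150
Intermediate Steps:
p(y) = 4 + 2*y*(-35 + y) (p(y) = 4 + (y - 35)*(y + y) = 4 + (-35 + y)*(2*y) = 4 + 2*y*(-35 + y))
p(-2*(-2) + X) - 3854 = (4 - 70*(-2*(-2) + 1) + 2*(-2*(-2) + 1)²) - 3854 = (4 - 70*(4 + 1) + 2*(4 + 1)²) - 3854 = (4 - 70*5 + 2*5²) - 3854 = (4 - 350 + 2*25) - 3854 = (4 - 350 + 50) - 3854 = -296 - 3854 = -4150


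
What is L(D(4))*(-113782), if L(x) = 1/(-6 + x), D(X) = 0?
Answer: 56891/3 ≈ 18964.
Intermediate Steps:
L(D(4))*(-113782) = -113782/(-6 + 0) = -113782/(-6) = -⅙*(-113782) = 56891/3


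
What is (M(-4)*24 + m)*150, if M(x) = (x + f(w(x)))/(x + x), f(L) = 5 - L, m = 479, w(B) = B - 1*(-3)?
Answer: 70950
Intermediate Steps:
w(B) = 3 + B (w(B) = B + 3 = 3 + B)
M(x) = 1/x (M(x) = (x + (5 - (3 + x)))/(x + x) = (x + (5 + (-3 - x)))/((2*x)) = (x + (2 - x))*(1/(2*x)) = 2*(1/(2*x)) = 1/x)
(M(-4)*24 + m)*150 = (24/(-4) + 479)*150 = (-¼*24 + 479)*150 = (-6 + 479)*150 = 473*150 = 70950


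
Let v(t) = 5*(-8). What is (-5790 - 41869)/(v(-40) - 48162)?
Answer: 47659/48202 ≈ 0.98874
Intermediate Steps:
v(t) = -40
(-5790 - 41869)/(v(-40) - 48162) = (-5790 - 41869)/(-40 - 48162) = -47659/(-48202) = -47659*(-1/48202) = 47659/48202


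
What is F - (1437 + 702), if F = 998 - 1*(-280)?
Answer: -861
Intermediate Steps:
F = 1278 (F = 998 + 280 = 1278)
F - (1437 + 702) = 1278 - (1437 + 702) = 1278 - 1*2139 = 1278 - 2139 = -861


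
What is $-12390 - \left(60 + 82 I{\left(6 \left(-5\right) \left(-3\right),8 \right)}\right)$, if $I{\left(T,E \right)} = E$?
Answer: $-13106$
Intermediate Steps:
$-12390 - \left(60 + 82 I{\left(6 \left(-5\right) \left(-3\right),8 \right)}\right) = -12390 - \left(60 + 82 \cdot 8\right) = -12390 - \left(60 + 656\right) = -12390 - 716 = -13106$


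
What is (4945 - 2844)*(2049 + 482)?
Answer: 5317631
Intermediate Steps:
(4945 - 2844)*(2049 + 482) = 2101*2531 = 5317631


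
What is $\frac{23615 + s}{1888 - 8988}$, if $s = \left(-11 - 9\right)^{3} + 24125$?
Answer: $- \frac{1987}{355} \approx -5.5972$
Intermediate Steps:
$s = 16125$ ($s = \left(-11 - 9\right)^{3} + 24125 = \left(-20\right)^{3} + 24125 = -8000 + 24125 = 16125$)
$\frac{23615 + s}{1888 - 8988} = \frac{23615 + 16125}{1888 - 8988} = \frac{39740}{-7100} = 39740 \left(- \frac{1}{7100}\right) = - \frac{1987}{355}$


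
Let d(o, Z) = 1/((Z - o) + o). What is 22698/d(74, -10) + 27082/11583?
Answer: -239007478/1053 ≈ -2.2698e+5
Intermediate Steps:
d(o, Z) = 1/Z
22698/d(74, -10) + 27082/11583 = 22698/(1/(-10)) + 27082/11583 = 22698/(-⅒) + 27082*(1/11583) = 22698*(-10) + 2462/1053 = -226980 + 2462/1053 = -239007478/1053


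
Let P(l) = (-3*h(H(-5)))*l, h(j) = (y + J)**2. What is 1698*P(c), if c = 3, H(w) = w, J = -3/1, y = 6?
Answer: -137538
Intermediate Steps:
J = -3 (J = -3*1 = -3)
h(j) = 9 (h(j) = (6 - 3)**2 = 3**2 = 9)
P(l) = -27*l (P(l) = (-3*9)*l = -27*l)
1698*P(c) = 1698*(-27*3) = 1698*(-81) = -137538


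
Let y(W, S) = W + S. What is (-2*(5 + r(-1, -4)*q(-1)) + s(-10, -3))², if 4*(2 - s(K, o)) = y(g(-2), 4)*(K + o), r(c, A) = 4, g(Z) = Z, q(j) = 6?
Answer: 9801/4 ≈ 2450.3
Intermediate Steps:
y(W, S) = S + W
s(K, o) = 2 - K/2 - o/2 (s(K, o) = 2 - (4 - 2)*(K + o)/4 = 2 - (K + o)/2 = 2 - (2*K + 2*o)/4 = 2 + (-K/2 - o/2) = 2 - K/2 - o/2)
(-2*(5 + r(-1, -4)*q(-1)) + s(-10, -3))² = (-2*(5 + 4*6) + (2 - ½*(-10) - ½*(-3)))² = (-2*(5 + 24) + (2 + 5 + 3/2))² = (-2*29 + 17/2)² = (-58 + 17/2)² = (-99/2)² = 9801/4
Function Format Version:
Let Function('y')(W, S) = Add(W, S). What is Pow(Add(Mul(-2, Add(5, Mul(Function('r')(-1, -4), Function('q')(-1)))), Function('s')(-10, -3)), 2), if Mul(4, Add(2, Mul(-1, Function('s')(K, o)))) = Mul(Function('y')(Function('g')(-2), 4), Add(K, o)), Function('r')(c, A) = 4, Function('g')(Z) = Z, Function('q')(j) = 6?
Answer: Rational(9801, 4) ≈ 2450.3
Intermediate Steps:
Function('y')(W, S) = Add(S, W)
Function('s')(K, o) = Add(2, Mul(Rational(-1, 2), K), Mul(Rational(-1, 2), o)) (Function('s')(K, o) = Add(2, Mul(Rational(-1, 4), Mul(Add(4, -2), Add(K, o)))) = Add(2, Mul(Rational(-1, 4), Mul(2, Add(K, o)))) = Add(2, Mul(Rational(-1, 4), Add(Mul(2, K), Mul(2, o)))) = Add(2, Add(Mul(Rational(-1, 2), K), Mul(Rational(-1, 2), o))) = Add(2, Mul(Rational(-1, 2), K), Mul(Rational(-1, 2), o)))
Pow(Add(Mul(-2, Add(5, Mul(Function('r')(-1, -4), Function('q')(-1)))), Function('s')(-10, -3)), 2) = Pow(Add(Mul(-2, Add(5, Mul(4, 6))), Add(2, Mul(Rational(-1, 2), -10), Mul(Rational(-1, 2), -3))), 2) = Pow(Add(Mul(-2, Add(5, 24)), Add(2, 5, Rational(3, 2))), 2) = Pow(Add(Mul(-2, 29), Rational(17, 2)), 2) = Pow(Add(-58, Rational(17, 2)), 2) = Pow(Rational(-99, 2), 2) = Rational(9801, 4)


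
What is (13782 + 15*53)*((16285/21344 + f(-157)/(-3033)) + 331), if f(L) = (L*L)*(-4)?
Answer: 114582790035319/21578784 ≈ 5.3100e+6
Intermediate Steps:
f(L) = -4*L² (f(L) = L²*(-4) = -4*L²)
(13782 + 15*53)*((16285/21344 + f(-157)/(-3033)) + 331) = (13782 + 15*53)*((16285/21344 - 4*(-157)²/(-3033)) + 331) = (13782 + 795)*((16285*(1/21344) - 4*24649*(-1/3033)) + 331) = 14577*((16285/21344 - 98596*(-1/3033)) + 331) = 14577*((16285/21344 + 98596/3033) + 331) = 14577*(2153825429/64736352 + 331) = 14577*(23581557941/64736352) = 114582790035319/21578784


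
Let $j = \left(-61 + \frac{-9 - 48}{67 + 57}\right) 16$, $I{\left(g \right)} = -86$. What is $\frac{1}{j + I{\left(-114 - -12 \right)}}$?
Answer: $- \frac{31}{33150} \approx -0.00093514$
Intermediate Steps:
$j = - \frac{30484}{31}$ ($j = \left(-61 - \frac{57}{124}\right) 16 = \left(- \frac{7621}{124}\right) 16 = - \frac{30484}{31} \approx -983.35$)
$\frac{1}{j + I{\left(-114 - -12 \right)}} = \frac{1}{- \frac{30484}{31} - 86} = \frac{1}{- \frac{33150}{31}} = - \frac{31}{33150}$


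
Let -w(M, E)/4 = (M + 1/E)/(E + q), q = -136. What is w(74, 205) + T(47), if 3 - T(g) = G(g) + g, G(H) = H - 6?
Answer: -421003/4715 ≈ -89.290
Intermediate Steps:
G(H) = -6 + H
w(M, E) = -4*(M + 1/E)/(-136 + E) (w(M, E) = -4*(M + 1/E)/(E - 136) = -4*(M + 1/E)/(-136 + E))
T(g) = 9 - 2*g (T(g) = 3 - ((-6 + g) + g) = 3 - (-6 + 2*g) = 3 + (6 - 2*g) = 9 - 2*g)
w(74, 205) + T(47) = 4*(-1 - 1*205*74)/(205*(-136 + 205)) + (9 - 2*47) = 4*(1/205)*(-1 - 15170)/69 + (9 - 94) = 4*(1/205)*(1/69)*(-15171) - 85 = -20228/4715 - 85 = -421003/4715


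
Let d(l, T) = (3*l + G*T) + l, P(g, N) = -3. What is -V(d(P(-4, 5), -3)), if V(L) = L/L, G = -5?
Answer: -1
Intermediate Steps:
d(l, T) = -5*T + 4*l (d(l, T) = (3*l - 5*T) + l = (-5*T + 3*l) + l = -5*T + 4*l)
V(L) = 1
-V(d(P(-4, 5), -3)) = -1*1 = -1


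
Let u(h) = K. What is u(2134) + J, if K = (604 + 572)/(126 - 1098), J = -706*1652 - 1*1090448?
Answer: -182797658/81 ≈ -2.2568e+6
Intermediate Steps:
J = -2256760 (J = -1166312 - 1090448 = -2256760)
K = -98/81 (K = 1176/(-972) = 1176*(-1/972) = -98/81 ≈ -1.2099)
u(h) = -98/81
u(2134) + J = -98/81 - 2256760 = -182797658/81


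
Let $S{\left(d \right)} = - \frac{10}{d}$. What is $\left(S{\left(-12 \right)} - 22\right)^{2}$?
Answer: $\frac{16129}{36} \approx 448.03$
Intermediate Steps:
$\left(S{\left(-12 \right)} - 22\right)^{2} = \left(- \frac{10}{-12} - 22\right)^{2} = \left(\left(-10\right) \left(- \frac{1}{12}\right) - 22\right)^{2} = \left(\frac{5}{6} - 22\right)^{2} = \left(- \frac{127}{6}\right)^{2} = \frac{16129}{36}$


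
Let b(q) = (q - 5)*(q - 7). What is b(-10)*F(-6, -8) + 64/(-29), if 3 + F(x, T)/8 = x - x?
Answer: -177544/29 ≈ -6122.2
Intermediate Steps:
b(q) = (-7 + q)*(-5 + q) (b(q) = (-5 + q)*(-7 + q) = (-7 + q)*(-5 + q))
F(x, T) = -24 (F(x, T) = -24 + 8*(x - x) = -24 + 8*0 = -24 + 0 = -24)
b(-10)*F(-6, -8) + 64/(-29) = (35 + (-10)² - 12*(-10))*(-24) + 64/(-29) = (35 + 100 + 120)*(-24) + 64*(-1/29) = 255*(-24) - 64/29 = -6120 - 64/29 = -177544/29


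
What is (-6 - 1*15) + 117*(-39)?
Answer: -4584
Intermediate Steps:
(-6 - 1*15) + 117*(-39) = (-6 - 15) - 4563 = -21 - 4563 = -4584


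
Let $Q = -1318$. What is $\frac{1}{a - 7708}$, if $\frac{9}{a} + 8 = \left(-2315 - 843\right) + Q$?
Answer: $- \frac{4484}{34562681} \approx -0.00012974$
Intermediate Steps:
$a = - \frac{9}{4484}$ ($a = \frac{9}{-8 - 4476} = \frac{9}{-4484} = 9 \left(- \frac{1}{4484}\right) = - \frac{9}{4484} \approx -0.0020071$)
$\frac{1}{a - 7708} = \frac{1}{- \frac{9}{4484} - 7708} = \frac{1}{- \frac{34562681}{4484}} = - \frac{4484}{34562681}$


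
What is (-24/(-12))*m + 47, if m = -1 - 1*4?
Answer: 37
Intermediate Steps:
m = -5 (m = -1 - 4 = -5)
(-24/(-12))*m + 47 = -24/(-12)*(-5) + 47 = -24*(-1/12)*(-5) + 47 = 2*(-5) + 47 = -10 + 47 = 37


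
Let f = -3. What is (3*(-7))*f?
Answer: 63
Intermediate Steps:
(3*(-7))*f = (3*(-7))*(-3) = -21*(-3) = 63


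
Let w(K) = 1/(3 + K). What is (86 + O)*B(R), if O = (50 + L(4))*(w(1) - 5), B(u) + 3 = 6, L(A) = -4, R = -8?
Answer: -795/2 ≈ -397.50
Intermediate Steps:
B(u) = 3 (B(u) = -3 + 6 = 3)
O = -437/2 (O = (50 - 4)*(1/(3 + 1) - 5) = 46*(1/4 - 5) = 46*(-19/4) = -437/2 ≈ -218.50)
(86 + O)*B(R) = (86 - 437/2)*3 = -265/2*3 = -795/2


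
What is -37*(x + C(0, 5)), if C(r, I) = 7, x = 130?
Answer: -5069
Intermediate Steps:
-37*(x + C(0, 5)) = -37*(130 + 7) = -37*137 = -5069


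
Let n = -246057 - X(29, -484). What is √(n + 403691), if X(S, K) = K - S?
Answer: 11*√1307 ≈ 397.68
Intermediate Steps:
n = -245544 (n = -246057 - (-484 - 1*29) = -246057 - (-484 - 29) = -246057 - 1*(-513) = -246057 + 513 = -245544)
√(n + 403691) = √(-245544 + 403691) = √158147 = 11*√1307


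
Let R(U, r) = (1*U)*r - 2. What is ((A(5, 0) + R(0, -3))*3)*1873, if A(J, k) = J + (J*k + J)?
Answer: 44952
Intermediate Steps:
R(U, r) = -2 + U*r (R(U, r) = U*r - 2 = -2 + U*r)
A(J, k) = 2*J + J*k (A(J, k) = J + (J + J*k) = 2*J + J*k)
((A(5, 0) + R(0, -3))*3)*1873 = ((5*(2 + 0) + (-2 + 0*(-3)))*3)*1873 = ((5*2 + (-2 + 0))*3)*1873 = ((10 - 2)*3)*1873 = (8*3)*1873 = 24*1873 = 44952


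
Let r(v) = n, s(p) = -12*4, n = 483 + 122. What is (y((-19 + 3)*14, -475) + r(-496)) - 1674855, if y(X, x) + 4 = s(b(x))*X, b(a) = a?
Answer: -1663502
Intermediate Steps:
n = 605
s(p) = -48
r(v) = 605
y(X, x) = -4 - 48*X
(y((-19 + 3)*14, -475) + r(-496)) - 1674855 = ((-4 - 48*(-19 + 3)*14) + 605) - 1674855 = ((-4 - (-768)*14) + 605) - 1674855 = ((-4 - 48*(-224)) + 605) - 1674855 = ((-4 + 10752) + 605) - 1674855 = (10748 + 605) - 1674855 = 11353 - 1674855 = -1663502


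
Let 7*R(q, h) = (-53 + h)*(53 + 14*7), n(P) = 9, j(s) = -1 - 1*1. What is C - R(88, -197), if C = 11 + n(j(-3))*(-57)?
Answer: 34236/7 ≈ 4890.9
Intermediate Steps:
j(s) = -2 (j(s) = -1 - 1 = -2)
R(q, h) = -8003/7 + 151*h/7 (R(q, h) = ((-53 + h)*(53 + 14*7))/7 = ((-53 + h)*(53 + 98))/7 = ((-53 + h)*151)/7 = (-8003 + 151*h)/7 = -8003/7 + 151*h/7)
C = -502 (C = 11 + 9*(-57) = 11 - 513 = -502)
C - R(88, -197) = -502 - (-8003/7 + (151/7)*(-197)) = -502 - (-8003/7 - 29747/7) = -502 - 1*(-37750/7) = -502 + 37750/7 = 34236/7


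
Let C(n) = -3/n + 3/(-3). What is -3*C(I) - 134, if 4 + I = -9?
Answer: -1712/13 ≈ -131.69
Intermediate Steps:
I = -13 (I = -4 - 9 = -13)
C(n) = -1 - 3/n (C(n) = -3/n + 3*(-⅓) = -3/n - 1 = -1 - 3/n)
-3*C(I) - 134 = -3*(-3 - 1*(-13))/(-13) - 134 = -(-3)*(-3 + 13)/13 - 134 = -(-3)*10/13 - 134 = -3*(-10/13) - 134 = 30/13 - 134 = -1712/13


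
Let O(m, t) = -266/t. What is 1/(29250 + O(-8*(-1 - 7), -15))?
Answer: 15/439016 ≈ 3.4167e-5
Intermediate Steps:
1/(29250 + O(-8*(-1 - 7), -15)) = 1/(29250 - 266/(-15)) = 1/(29250 - 266*(-1/15)) = 1/(29250 + 266/15) = 1/(439016/15) = 15/439016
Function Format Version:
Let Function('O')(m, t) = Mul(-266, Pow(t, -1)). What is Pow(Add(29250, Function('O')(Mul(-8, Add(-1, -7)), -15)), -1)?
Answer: Rational(15, 439016) ≈ 3.4167e-5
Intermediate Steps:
Pow(Add(29250, Function('O')(Mul(-8, Add(-1, -7)), -15)), -1) = Pow(Add(29250, Mul(-266, Pow(-15, -1))), -1) = Pow(Add(29250, Mul(-266, Rational(-1, 15))), -1) = Pow(Add(29250, Rational(266, 15)), -1) = Pow(Rational(439016, 15), -1) = Rational(15, 439016)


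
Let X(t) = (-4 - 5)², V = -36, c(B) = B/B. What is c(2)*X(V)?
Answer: 81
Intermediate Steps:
c(B) = 1
X(t) = 81 (X(t) = (-9)² = 81)
c(2)*X(V) = 1*81 = 81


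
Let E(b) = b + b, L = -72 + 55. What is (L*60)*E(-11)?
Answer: 22440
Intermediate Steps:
L = -17
E(b) = 2*b
(L*60)*E(-11) = (-17*60)*(2*(-11)) = -1020*(-22) = 22440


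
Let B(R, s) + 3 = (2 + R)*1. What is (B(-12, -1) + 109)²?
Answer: 9216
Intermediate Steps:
B(R, s) = -1 + R (B(R, s) = -3 + (2 + R)*1 = -3 + (2 + R) = -1 + R)
(B(-12, -1) + 109)² = ((-1 - 12) + 109)² = (-13 + 109)² = 96² = 9216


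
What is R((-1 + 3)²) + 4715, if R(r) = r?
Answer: 4719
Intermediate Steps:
R((-1 + 3)²) + 4715 = (-1 + 3)² + 4715 = 2² + 4715 = 4 + 4715 = 4719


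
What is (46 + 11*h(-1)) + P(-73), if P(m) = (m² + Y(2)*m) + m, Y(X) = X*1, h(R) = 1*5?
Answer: 5211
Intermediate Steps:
h(R) = 5
Y(X) = X
P(m) = m² + 3*m (P(m) = (m² + 2*m) + m = m² + 3*m)
(46 + 11*h(-1)) + P(-73) = (46 + 11*5) - 73*(3 - 73) = (46 + 55) - 73*(-70) = 101 + 5110 = 5211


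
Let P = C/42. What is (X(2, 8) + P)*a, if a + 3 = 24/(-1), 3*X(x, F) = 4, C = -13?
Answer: -387/14 ≈ -27.643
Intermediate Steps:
X(x, F) = 4/3 (X(x, F) = (⅓)*4 = 4/3)
a = -27 (a = -3 + 24/(-1) = -3 + 24*(-1) = -3 - 24 = -27)
P = -13/42 ≈ -0.30952
(X(2, 8) + P)*a = (4/3 - 13/42)*(-27) = (43/42)*(-27) = -387/14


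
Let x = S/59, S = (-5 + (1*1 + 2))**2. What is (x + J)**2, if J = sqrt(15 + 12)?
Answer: 94003/3481 + 24*sqrt(3)/59 ≈ 27.709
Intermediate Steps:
S = 4 (S = (-5 + (1 + 2))**2 = (-5 + 3)**2 = (-2)**2 = 4)
J = 3*sqrt(3) (J = sqrt(27) = 3*sqrt(3) ≈ 5.1962)
x = 4/59 ≈ 0.067797
(x + J)**2 = (4/59 + 3*sqrt(3))**2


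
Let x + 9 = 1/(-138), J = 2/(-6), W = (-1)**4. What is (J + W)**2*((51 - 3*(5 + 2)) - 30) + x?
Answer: -1243/138 ≈ -9.0072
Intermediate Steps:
W = 1
J = -1/3 (J = 2*(-1/6) = -1/3 ≈ -0.33333)
x = -1243/138 (x = -9 + 1/(-138) = -9 - 1/138 = -1243/138 ≈ -9.0072)
(J + W)**2*((51 - 3*(5 + 2)) - 30) + x = (-1/3 + 1)**2*((51 - 3*(5 + 2)) - 30) - 1243/138 = (2/3)**2*((51 - 3*7) - 30) - 1243/138 = 4*((51 - 21) - 30)/9 - 1243/138 = 4*(30 - 30)/9 - 1243/138 = (4/9)*0 - 1243/138 = 0 - 1243/138 = -1243/138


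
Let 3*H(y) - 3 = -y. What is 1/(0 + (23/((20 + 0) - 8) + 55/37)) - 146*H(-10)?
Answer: -2866546/4533 ≈ -632.37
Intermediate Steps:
H(y) = 1 - y/3 (H(y) = 1 + (-y)/3 = 1 - y/3)
1/(0 + (23/((20 + 0) - 8) + 55/37)) - 146*H(-10) = 1/(0 + (23/((20 + 0) - 8) + 55/37)) - 146*(1 - ⅓*(-10)) = 1/(0 + (23/(20 - 8) + 55*(1/37))) - 146*(1 + 10/3) = 1/(0 + (23/12 + 55/37)) - 146*13/3 = 1/(0 + (23*(1/12) + 55/37)) - 1898/3 = 1/(0 + (23/12 + 55/37)) - 1898/3 = 1/(0 + 1511/444) - 1898/3 = 1/(1511/444) - 1898/3 = 444/1511 - 1898/3 = -2866546/4533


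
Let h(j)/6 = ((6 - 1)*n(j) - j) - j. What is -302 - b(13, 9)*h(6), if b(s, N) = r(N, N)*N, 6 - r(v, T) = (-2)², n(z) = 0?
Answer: 994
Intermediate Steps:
r(v, T) = 2 (r(v, T) = 6 - 1*(-2)² = 6 - 1*4 = 6 - 4 = 2)
b(s, N) = 2*N
h(j) = -12*j (h(j) = 6*(((6 - 1)*0 - j) - j) = 6*((5*0 - j) - j) = 6*((0 - j) - j) = 6*(-j - j) = 6*(-2*j) = -12*j)
-302 - b(13, 9)*h(6) = -302 - 2*9*(-12*6) = -302 - 18*(-72) = -302 - 1*(-1296) = -302 + 1296 = 994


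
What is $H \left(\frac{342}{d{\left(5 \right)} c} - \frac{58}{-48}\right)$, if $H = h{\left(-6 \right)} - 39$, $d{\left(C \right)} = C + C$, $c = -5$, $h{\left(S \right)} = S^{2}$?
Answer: $\frac{3379}{200} \approx 16.895$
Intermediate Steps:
$d{\left(C \right)} = 2 C$
$H = -3$ ($H = \left(-6\right)^{2} - 39 = 36 - 39 = -3$)
$H \left(\frac{342}{d{\left(5 \right)} c} - \frac{58}{-48}\right) = - 3 \left(\frac{342}{2 \cdot 5 \left(-5\right)} - \frac{58}{-48}\right) = - 3 \left(\frac{342}{10 \left(-5\right)} - - \frac{29}{24}\right) = - 3 \left(\frac{342}{-50} + \frac{29}{24}\right) = - 3 \left(342 \left(- \frac{1}{50}\right) + \frac{29}{24}\right) = - 3 \left(- \frac{171}{25} + \frac{29}{24}\right) = \left(-3\right) \left(- \frac{3379}{600}\right) = \frac{3379}{200}$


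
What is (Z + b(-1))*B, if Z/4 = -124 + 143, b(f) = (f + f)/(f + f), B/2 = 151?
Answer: 23254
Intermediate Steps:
B = 302 (B = 2*151 = 302)
b(f) = 1 (b(f) = (2*f)/((2*f)) = (2*f)*(1/(2*f)) = 1)
Z = 76 (Z = 4*(-124 + 143) = 4*19 = 76)
(Z + b(-1))*B = (76 + 1)*302 = 77*302 = 23254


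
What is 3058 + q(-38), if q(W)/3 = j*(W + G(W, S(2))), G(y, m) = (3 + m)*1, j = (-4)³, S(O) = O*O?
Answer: 9010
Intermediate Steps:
S(O) = O²
j = -64
G(y, m) = 3 + m
q(W) = -1344 - 192*W (q(W) = 3*(-64*(W + (3 + 2²))) = 3*(-64*(W + (3 + 4))) = 3*(-64*(W + 7)) = 3*(-64*(7 + W)) = 3*(-448 - 64*W) = -1344 - 192*W)
3058 + q(-38) = 3058 + (-1344 - 192*(-38)) = 3058 + (-1344 + 7296) = 3058 + 5952 = 9010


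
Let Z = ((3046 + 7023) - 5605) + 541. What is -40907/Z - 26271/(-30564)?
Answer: -41436859/5665660 ≈ -7.3137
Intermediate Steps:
Z = 5005 (Z = (10069 - 5605) + 541 = 4464 + 541 = 5005)
-40907/Z - 26271/(-30564) = -40907/5005 - 26271/(-30564) = -40907*1/5005 - 26271*(-1/30564) = -40907/5005 + 973/1132 = -41436859/5665660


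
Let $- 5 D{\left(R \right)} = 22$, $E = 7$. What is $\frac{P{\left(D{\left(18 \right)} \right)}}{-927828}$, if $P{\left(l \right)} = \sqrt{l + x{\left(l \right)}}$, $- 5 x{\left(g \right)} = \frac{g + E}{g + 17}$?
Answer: $- \frac{i \sqrt{48965}}{97421940} \approx - 2.2714 \cdot 10^{-6} i$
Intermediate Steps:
$D{\left(R \right)} = - \frac{22}{5}$ ($D{\left(R \right)} = \left(- \frac{1}{5}\right) 22 = - \frac{22}{5}$)
$x{\left(g \right)} = - \frac{7 + g}{5 \left(17 + g\right)}$ ($x{\left(g \right)} = - \frac{\left(g + 7\right) \frac{1}{g + 17}}{5} = - \frac{\left(7 + g\right) \frac{1}{17 + g}}{5} = - \frac{\frac{1}{17 + g} \left(7 + g\right)}{5} = - \frac{7 + g}{5 \left(17 + g\right)}$)
$P{\left(l \right)} = \sqrt{l + \frac{-7 - l}{5 \left(17 + l\right)}}$
$\frac{P{\left(D{\left(18 \right)} \right)}}{-927828} = \frac{\sqrt{- \frac{22}{5} - \frac{7 - \frac{22}{5}}{5 \left(17 - \frac{22}{5}\right)}}}{-927828} = \sqrt{- \frac{22}{5} - \frac{1}{5} \frac{1}{\frac{63}{5}} \cdot \frac{13}{5}} \left(- \frac{1}{927828}\right) = \sqrt{- \frac{22}{5} - \frac{1}{63} \cdot \frac{13}{5}} \left(- \frac{1}{927828}\right) = \sqrt{- \frac{22}{5} - \frac{13}{315}} \left(- \frac{1}{927828}\right) = \sqrt{- \frac{1399}{315}} \left(- \frac{1}{927828}\right) = \frac{i \sqrt{48965}}{105} \left(- \frac{1}{927828}\right) = - \frac{i \sqrt{48965}}{97421940}$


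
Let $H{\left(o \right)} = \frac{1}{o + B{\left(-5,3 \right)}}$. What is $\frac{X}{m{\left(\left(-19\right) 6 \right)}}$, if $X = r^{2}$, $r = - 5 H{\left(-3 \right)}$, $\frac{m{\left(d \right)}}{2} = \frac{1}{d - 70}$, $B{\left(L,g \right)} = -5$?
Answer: $- \frac{575}{16} \approx -35.938$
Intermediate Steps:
$H{\left(o \right)} = \frac{1}{-5 + o}$ ($H{\left(o \right)} = \frac{1}{o - 5} = \frac{1}{-5 + o}$)
$m{\left(d \right)} = \frac{2}{-70 + d}$ ($m{\left(d \right)} = \frac{2}{d - 70} = \frac{2}{-70 + d}$)
$r = \frac{5}{8}$ ($r = - \frac{5}{-5 - 3} = - \frac{5}{-8} = \left(-5\right) \left(- \frac{1}{8}\right) = \frac{5}{8} \approx 0.625$)
$X = \frac{25}{64}$ ($X = \left(\frac{5}{8}\right)^{2} = \frac{25}{64} \approx 0.39063$)
$\frac{X}{m{\left(\left(-19\right) 6 \right)}} = \frac{25}{64 \frac{2}{-70 - 114}} = \frac{25}{64 \frac{2}{-184}} = \frac{25}{64 \cdot 2 \left(- \frac{1}{184}\right)} = \frac{25}{64 \left(- \frac{1}{92}\right)} = \frac{25}{64} \left(-92\right) = - \frac{575}{16}$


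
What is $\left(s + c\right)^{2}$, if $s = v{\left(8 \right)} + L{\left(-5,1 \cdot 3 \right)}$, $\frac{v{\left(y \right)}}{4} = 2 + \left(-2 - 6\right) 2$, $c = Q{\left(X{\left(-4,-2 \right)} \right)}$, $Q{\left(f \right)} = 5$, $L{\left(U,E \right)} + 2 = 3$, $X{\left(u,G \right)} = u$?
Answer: $2500$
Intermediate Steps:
$L{\left(U,E \right)} = 1$ ($L{\left(U,E \right)} = -2 + 3 = 1$)
$c = 5$
$v{\left(y \right)} = -56$ ($v{\left(y \right)} = 4 \left(2 + \left(-2 - 6\right) 2\right) = 4 \left(2 - 16\right) = 4 \left(-14\right) = -56$)
$s = -55$ ($s = -56 + 1 = -55$)
$\left(s + c\right)^{2} = \left(-55 + 5\right)^{2} = \left(-50\right)^{2} = 2500$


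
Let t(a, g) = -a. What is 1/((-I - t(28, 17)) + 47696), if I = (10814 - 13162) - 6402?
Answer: 1/56474 ≈ 1.7707e-5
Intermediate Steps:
I = -8750 (I = -2348 - 6402 = -8750)
1/((-I - t(28, 17)) + 47696) = 1/((-1*(-8750) - (-1)*28) + 47696) = 1/((8750 - 1*(-28)) + 47696) = 1/((8750 + 28) + 47696) = 1/(8778 + 47696) = 1/56474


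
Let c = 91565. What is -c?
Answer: -91565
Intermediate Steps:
-c = -1*91565 = -91565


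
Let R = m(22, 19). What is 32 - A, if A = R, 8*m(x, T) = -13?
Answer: 269/8 ≈ 33.625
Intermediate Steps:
m(x, T) = -13/8 (m(x, T) = (⅛)*(-13) = -13/8)
R = -13/8 ≈ -1.6250
A = -13/8 ≈ -1.6250
32 - A = 32 - 1*(-13/8) = 32 + 13/8 = 269/8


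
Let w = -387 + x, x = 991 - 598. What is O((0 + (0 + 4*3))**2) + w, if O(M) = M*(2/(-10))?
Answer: -114/5 ≈ -22.800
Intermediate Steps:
x = 393
w = 6 (w = -387 + 393 = 6)
O(M) = -M/5 (O(M) = M*(2*(-1/10)) = M*(-1/5) = -M/5)
O((0 + (0 + 4*3))**2) + w = -(0 + (0 + 4*3))**2/5 + 6 = -(0 + (0 + 12))**2/5 + 6 = -(0 + 12)**2/5 + 6 = -1/5*12**2 + 6 = -1/5*144 + 6 = -144/5 + 6 = -114/5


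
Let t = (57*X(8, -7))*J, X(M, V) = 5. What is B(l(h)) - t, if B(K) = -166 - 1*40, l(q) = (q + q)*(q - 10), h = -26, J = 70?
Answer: -20156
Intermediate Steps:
l(q) = 2*q*(-10 + q) (l(q) = (2*q)*(-10 + q) = 2*q*(-10 + q))
B(K) = -206 (B(K) = -166 - 40 = -206)
t = 19950 (t = (57*5)*70 = 285*70 = 19950)
B(l(h)) - t = -206 - 1*19950 = -206 - 19950 = -20156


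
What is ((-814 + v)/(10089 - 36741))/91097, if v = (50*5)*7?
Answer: -78/202326437 ≈ -3.8552e-7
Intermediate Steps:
v = 1750 (v = 250*7 = 1750)
((-814 + v)/(10089 - 36741))/91097 = ((-814 + 1750)/(10089 - 36741))/91097 = (936/(-26652))*(1/91097) = (936*(-1/26652))*(1/91097) = -78/2221*1/91097 = -78/202326437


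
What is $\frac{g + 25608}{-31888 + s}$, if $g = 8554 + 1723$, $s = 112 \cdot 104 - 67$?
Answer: $- \frac{35885}{20307} \approx -1.7671$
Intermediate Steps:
$s = 11581$ ($s = 11648 - 67 = 11581$)
$g = 10277$
$\frac{g + 25608}{-31888 + s} = \frac{10277 + 25608}{-31888 + 11581} = \frac{35885}{-20307} = 35885 \left(- \frac{1}{20307}\right) = - \frac{35885}{20307}$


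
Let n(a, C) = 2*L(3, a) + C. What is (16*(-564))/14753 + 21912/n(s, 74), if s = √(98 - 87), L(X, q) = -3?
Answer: 80663526/250801 ≈ 321.62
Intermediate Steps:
s = √11 ≈ 3.3166
n(a, C) = -6 + C (n(a, C) = 2*(-3) + C = -6 + C)
(16*(-564))/14753 + 21912/n(s, 74) = (16*(-564))/14753 + 21912/(-6 + 74) = -9024*1/14753 + 21912/68 = -9024/14753 + 21912*(1/68) = -9024/14753 + 5478/17 = 80663526/250801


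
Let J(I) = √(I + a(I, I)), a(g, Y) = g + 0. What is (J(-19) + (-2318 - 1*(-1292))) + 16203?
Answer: 15177 + I*√38 ≈ 15177.0 + 6.1644*I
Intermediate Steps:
a(g, Y) = g
J(I) = √2*√I (J(I) = √(I + I) = √(2*I) = √2*√I)
(J(-19) + (-2318 - 1*(-1292))) + 16203 = (√2*√(-19) + (-2318 - 1*(-1292))) + 16203 = (√2*(I*√19) + (-2318 + 1292)) + 16203 = (I*√38 - 1026) + 16203 = (-1026 + I*√38) + 16203 = 15177 + I*√38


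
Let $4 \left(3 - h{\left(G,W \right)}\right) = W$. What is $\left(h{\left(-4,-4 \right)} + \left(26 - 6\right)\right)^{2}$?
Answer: $576$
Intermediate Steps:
$h{\left(G,W \right)} = 3 - \frac{W}{4}$
$\left(h{\left(-4,-4 \right)} + \left(26 - 6\right)\right)^{2} = \left(\left(3 - -1\right) + \left(26 - 6\right)\right)^{2} = \left(\left(3 + 1\right) + 20\right)^{2} = \left(4 + 20\right)^{2} = 24^{2} = 576$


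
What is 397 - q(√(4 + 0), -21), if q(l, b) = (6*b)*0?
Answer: 397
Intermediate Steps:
q(l, b) = 0
397 - q(√(4 + 0), -21) = 397 - 1*0 = 397 + 0 = 397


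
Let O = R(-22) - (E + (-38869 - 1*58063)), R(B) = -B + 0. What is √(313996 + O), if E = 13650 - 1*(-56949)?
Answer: √340351 ≈ 583.40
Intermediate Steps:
E = 70599 (E = 13650 + 56949 = 70599)
R(B) = -B
O = 26355 (O = -1*(-22) - (70599 + (-38869 - 1*58063)) = 22 - (70599 + (-38869 - 58063)) = 22 - (70599 - 96932) = 22 - 1*(-26333) = 22 + 26333 = 26355)
√(313996 + O) = √(313996 + 26355) = √340351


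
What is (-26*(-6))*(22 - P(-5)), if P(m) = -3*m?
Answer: 1092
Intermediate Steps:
(-26*(-6))*(22 - P(-5)) = (-26*(-6))*(22 - (-3)*(-5)) = 156*(22 - 1*15) = 156*(22 - 15) = 156*7 = 1092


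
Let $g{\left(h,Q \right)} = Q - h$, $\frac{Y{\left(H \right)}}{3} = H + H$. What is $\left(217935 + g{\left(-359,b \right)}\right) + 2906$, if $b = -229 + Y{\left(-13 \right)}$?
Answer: $220893$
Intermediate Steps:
$Y{\left(H \right)} = 6 H$ ($Y{\left(H \right)} = 3 \left(H + H\right) = 3 \cdot 2 H = 6 H$)
$b = -307$ ($b = -229 + 6 \left(-13\right) = -229 - 78 = -307$)
$\left(217935 + g{\left(-359,b \right)}\right) + 2906 = \left(217935 - -52\right) + 2906 = \left(217935 + \left(-307 + 359\right)\right) + 2906 = \left(217935 + 52\right) + 2906 = 217987 + 2906 = 220893$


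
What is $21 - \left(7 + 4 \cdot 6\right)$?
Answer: $-10$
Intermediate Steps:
$21 - \left(7 + 4 \cdot 6\right) = 21 - \left(7 + 24\right) = 21 - 31 = -10$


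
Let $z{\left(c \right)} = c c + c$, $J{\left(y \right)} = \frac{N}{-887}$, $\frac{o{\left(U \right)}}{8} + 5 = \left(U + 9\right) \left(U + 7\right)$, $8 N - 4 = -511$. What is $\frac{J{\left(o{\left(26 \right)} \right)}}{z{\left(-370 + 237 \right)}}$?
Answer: $\frac{169}{41525792} \approx 4.0698 \cdot 10^{-6}$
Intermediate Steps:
$N = - \frac{507}{8}$ ($N = \frac{1}{2} + \frac{1}{8} \left(-511\right) = \frac{1}{2} - \frac{511}{8} = - \frac{507}{8} \approx -63.375$)
$o{\left(U \right)} = -40 + 8 \left(7 + U\right) \left(9 + U\right)$ ($o{\left(U \right)} = -40 + 8 \left(U + 9\right) \left(U + 7\right) = -40 + 8 \left(9 + U\right) \left(7 + U\right) = -40 + 8 \left(7 + U\right) \left(9 + U\right)$)
$J{\left(y \right)} = \frac{507}{7096}$ ($J{\left(y \right)} = - \frac{507}{8 \left(-887\right)} = \left(- \frac{507}{8}\right) \left(- \frac{1}{887}\right) = \frac{507}{7096}$)
$z{\left(c \right)} = c + c^{2}$ ($z{\left(c \right)} = c^{2} + c = c + c^{2}$)
$\frac{J{\left(o{\left(26 \right)} \right)}}{z{\left(-370 + 237 \right)}} = \frac{507}{7096 \left(-370 + 237\right) \left(1 + \left(-370 + 237\right)\right)} = \frac{507}{7096 \left(- 133 \left(1 - 133\right)\right)} = \frac{507}{7096 \left(\left(-133\right) \left(-132\right)\right)} = \frac{507}{7096 \cdot 17556} = \frac{507}{7096} \cdot \frac{1}{17556} = \frac{169}{41525792}$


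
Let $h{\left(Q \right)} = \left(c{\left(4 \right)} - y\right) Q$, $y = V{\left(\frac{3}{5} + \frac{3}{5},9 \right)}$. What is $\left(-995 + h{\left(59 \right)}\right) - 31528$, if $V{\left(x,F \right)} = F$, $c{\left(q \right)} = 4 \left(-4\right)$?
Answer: $-33998$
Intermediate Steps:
$c{\left(q \right)} = -16$
$y = 9$
$h{\left(Q \right)} = - 25 Q$ ($h{\left(Q \right)} = \left(-16 - 9\right) Q = - 25 Q$)
$\left(-995 + h{\left(59 \right)}\right) - 31528 = \left(-995 - 1475\right) - 31528 = -2470 - 31528 = -33998$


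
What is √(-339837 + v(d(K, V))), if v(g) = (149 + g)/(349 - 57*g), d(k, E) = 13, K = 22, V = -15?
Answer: I*√66608133/14 ≈ 582.96*I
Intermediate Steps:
v(g) = (149 + g)/(349 - 57*g)
√(-339837 + v(d(K, V))) = √(-339837 + (-149 - 1*13)/(-349 + 57*13)) = √(-339837 + (-149 - 13)/(-349 + 741)) = √(-339837 - 162/392) = √(-339837 + (1/392)*(-162)) = √(-339837 - 81/196) = √(-66608133/196) = I*√66608133/14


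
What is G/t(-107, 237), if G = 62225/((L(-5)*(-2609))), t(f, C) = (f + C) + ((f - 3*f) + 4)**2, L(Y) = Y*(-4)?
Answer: -12445/497317144 ≈ -2.5024e-5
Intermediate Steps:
L(Y) = -4*Y
t(f, C) = C + f + (4 - 2*f)**2 (t(f, C) = (C + f) + (-2*f + 4)**2 = (C + f) + (4 - 2*f)**2 = C + f + (4 - 2*f)**2)
G = -12445/10436 (G = 62225/((-4*(-5)*(-2609))) = 62225/((20*(-2609))) = 62225/(-52180) = 62225*(-1/52180) = -12445/10436 ≈ -1.1925)
G/t(-107, 237) = -12445/(10436*(237 - 107 + 4*(-2 - 107)**2)) = -12445/(10436*(237 - 107 + 4*(-109)**2)) = -12445/(10436*(237 - 107 + 4*11881)) = -12445/(10436*(237 - 107 + 47524)) = -12445/10436/47654 = -12445/10436*1/47654 = -12445/497317144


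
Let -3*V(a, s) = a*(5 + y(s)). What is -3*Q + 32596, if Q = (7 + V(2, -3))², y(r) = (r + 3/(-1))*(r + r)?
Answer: 94067/3 ≈ 31356.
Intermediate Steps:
y(r) = 2*r*(-3 + r) (y(r) = (r + 3*(-1))*(2*r) = (r - 3)*(2*r) = (-3 + r)*(2*r) = 2*r*(-3 + r))
V(a, s) = -a*(5 + 2*s*(-3 + s))/3
Q = 3721/9 (Q = (7 - ⅓*2*(5 + 2*(-3)*(-3 - 3)))² = (7 - ⅓*2*(5 + 2*(-3)*(-6)))² = (7 - ⅓*2*(5 + 36))² = (7 - ⅓*2*41)² = (7 - 82/3)² = (-61/3)² = 3721/9 ≈ 413.44)
-3*Q + 32596 = -3*3721/9 + 32596 = -3721/3 + 32596 = 94067/3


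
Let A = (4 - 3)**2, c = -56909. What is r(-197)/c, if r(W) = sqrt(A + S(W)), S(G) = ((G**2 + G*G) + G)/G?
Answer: -14*I*sqrt(2)/56909 ≈ -0.00034791*I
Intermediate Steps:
A = 1 (A = 1**2 = 1)
S(G) = (G + 2*G**2)/G (S(G) = ((G**2 + G**2) + G)/G = (2*G**2 + G)/G = (G + 2*G**2)/G)
r(W) = sqrt(2 + 2*W) (r(W) = sqrt(1 + (1 + 2*W)) = sqrt(2 + 2*W))
r(-197)/c = sqrt(2 + 2*(-197))/(-56909) = sqrt(2 - 394)*(-1/56909) = sqrt(-392)*(-1/56909) = (14*I*sqrt(2))*(-1/56909) = -14*I*sqrt(2)/56909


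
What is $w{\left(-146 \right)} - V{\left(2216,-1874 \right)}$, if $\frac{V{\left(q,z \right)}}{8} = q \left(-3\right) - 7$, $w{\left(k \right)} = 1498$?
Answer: $54738$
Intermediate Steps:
$V{\left(q,z \right)} = -56 - 24 q$ ($V{\left(q,z \right)} = 8 \left(q \left(-3\right) - 7\right) = 8 \left(- 3 q - 7\right) = 8 \left(-7 - 3 q\right) = -56 - 24 q$)
$w{\left(-146 \right)} - V{\left(2216,-1874 \right)} = 1498 - \left(-56 - 53184\right) = 1498 - -53240 = 1498 + 53240 = 54738$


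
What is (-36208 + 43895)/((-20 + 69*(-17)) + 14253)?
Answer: 7687/13060 ≈ 0.58859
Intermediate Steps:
(-36208 + 43895)/((-20 + 69*(-17)) + 14253) = 7687/((-20 - 1173) + 14253) = 7687/(-1193 + 14253) = 7687/13060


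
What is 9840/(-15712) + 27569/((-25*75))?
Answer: -28225883/1841250 ≈ -15.330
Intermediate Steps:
9840/(-15712) + 27569/((-25*75)) = 9840*(-1/15712) + 27569/(-1875) = -615/982 + 27569*(-1/1875) = -615/982 - 27569/1875 = -28225883/1841250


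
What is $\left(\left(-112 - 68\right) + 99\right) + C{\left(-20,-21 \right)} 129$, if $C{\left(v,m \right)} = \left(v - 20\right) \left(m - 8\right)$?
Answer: $149559$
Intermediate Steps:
$C{\left(v,m \right)} = \left(-20 + v\right) \left(-8 + m\right)$
$\left(\left(-112 - 68\right) + 99\right) + C{\left(-20,-21 \right)} 129 = \left(\left(-112 - 68\right) + 99\right) + \left(160 - -420 - -160 - -420\right) 129 = \left(-180 + 99\right) + \left(160 + 420 + 160 + 420\right) 129 = -81 + 1160 \cdot 129 = -81 + 149640 = 149559$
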